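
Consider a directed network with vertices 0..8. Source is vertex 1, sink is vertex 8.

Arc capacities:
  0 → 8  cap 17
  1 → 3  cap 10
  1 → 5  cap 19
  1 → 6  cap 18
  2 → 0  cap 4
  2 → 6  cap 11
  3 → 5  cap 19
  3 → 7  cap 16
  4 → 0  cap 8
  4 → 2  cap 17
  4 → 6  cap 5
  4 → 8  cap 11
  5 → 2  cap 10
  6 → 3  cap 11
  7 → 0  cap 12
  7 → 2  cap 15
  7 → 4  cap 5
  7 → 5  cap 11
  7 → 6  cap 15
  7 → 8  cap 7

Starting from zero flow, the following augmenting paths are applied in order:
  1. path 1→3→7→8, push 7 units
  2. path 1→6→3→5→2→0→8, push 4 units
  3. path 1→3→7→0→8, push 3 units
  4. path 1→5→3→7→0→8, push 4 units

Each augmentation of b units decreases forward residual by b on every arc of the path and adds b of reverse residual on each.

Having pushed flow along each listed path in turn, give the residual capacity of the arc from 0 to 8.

Residual capacity of (0,8): 6

after path 1 (1→3→7→8, push 7): res(0,8)=17
after path 2 (1→6→3→5→2→0→8, push 4): res(0,8)=13
after path 3 (1→3→7→0→8, push 3): res(0,8)=10
after path 4 (1→5→3→7→0→8, push 4): res(0,8)=6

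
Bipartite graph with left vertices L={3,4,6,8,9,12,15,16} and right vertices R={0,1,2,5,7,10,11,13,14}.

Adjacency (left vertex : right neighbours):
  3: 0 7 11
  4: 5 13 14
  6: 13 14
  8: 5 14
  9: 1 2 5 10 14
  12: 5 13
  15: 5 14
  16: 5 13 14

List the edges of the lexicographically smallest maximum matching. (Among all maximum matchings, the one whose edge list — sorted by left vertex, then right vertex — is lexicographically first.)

|M| = 5 (so the lex-smallest maximum matching has 5 edges)
process left vertices in ascending order; for each, take the smallest-labelled available neighbour that still permits 5 edges overall, or leave it unmatched if none does
lex-smallest matching: {3-0, 4-5, 6-13, 8-14, 9-1}

Lex-smallest maximum matching: {(3,0), (4,5), (6,13), (8,14), (9,1)}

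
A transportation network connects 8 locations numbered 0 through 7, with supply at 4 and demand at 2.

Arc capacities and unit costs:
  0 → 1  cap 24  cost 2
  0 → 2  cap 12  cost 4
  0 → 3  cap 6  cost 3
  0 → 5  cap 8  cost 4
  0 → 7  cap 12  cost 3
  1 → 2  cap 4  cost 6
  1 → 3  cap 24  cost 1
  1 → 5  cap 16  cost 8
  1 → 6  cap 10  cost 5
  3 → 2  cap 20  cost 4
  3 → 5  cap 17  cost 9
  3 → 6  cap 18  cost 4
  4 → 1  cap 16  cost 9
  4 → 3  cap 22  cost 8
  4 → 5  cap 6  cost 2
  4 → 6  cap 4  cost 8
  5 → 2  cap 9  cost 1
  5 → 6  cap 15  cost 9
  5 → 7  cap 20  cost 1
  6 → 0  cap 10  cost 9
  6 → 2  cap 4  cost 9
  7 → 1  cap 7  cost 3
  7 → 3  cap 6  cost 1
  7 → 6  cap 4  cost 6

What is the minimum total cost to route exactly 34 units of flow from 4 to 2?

shortest-cost path #1: 4→5→2 push 6 @ unit cost 3 (adds 18)
shortest-cost path #2: 4→3→2 push 20 @ unit cost 12 (adds 240)
shortest-cost path #3: 4→1→2 push 4 @ unit cost 15 (adds 60)
shortest-cost path #4: 4→6→2 push 4 @ unit cost 17 (adds 68)
total cost = 386

Minimum cost for 34 units: 386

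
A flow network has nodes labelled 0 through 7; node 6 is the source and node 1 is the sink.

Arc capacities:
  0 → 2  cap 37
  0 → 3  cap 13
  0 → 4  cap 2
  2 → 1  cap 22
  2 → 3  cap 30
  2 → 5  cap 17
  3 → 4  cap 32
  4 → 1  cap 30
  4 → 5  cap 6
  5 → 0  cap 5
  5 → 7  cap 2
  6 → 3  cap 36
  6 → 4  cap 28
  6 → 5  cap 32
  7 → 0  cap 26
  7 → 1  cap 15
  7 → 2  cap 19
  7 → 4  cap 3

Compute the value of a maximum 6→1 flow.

Maximum flow value: 37

augment #1: 6→4→1 bottleneck 28, total now 28
augment #2: 6→3→4→1 bottleneck 2, total now 30
augment #3: 6→5→7→1 bottleneck 2, total now 32
augment #4: 6→5→0→2→1 bottleneck 5, total now 37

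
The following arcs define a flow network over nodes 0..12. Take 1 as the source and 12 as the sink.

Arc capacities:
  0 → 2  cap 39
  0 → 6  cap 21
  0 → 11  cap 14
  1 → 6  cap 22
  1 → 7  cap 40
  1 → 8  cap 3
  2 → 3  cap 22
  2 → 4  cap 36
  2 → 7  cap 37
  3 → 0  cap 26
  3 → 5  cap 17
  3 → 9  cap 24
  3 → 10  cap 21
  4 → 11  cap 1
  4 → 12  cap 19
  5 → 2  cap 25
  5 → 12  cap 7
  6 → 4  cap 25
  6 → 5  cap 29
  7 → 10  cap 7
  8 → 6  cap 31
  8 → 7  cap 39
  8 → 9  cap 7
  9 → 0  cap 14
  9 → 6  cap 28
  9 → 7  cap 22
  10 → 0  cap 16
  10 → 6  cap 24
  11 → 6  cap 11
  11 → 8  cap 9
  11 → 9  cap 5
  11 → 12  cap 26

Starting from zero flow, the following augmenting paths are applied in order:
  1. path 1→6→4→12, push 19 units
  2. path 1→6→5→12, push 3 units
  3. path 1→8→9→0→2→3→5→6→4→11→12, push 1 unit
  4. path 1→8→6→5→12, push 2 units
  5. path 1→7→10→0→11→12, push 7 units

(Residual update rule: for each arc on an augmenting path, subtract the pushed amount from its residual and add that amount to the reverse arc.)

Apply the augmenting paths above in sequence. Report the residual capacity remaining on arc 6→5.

Residual capacity of (6,5): 25

after path 1 (1→6→4→12, push 19): res(6,5)=29
after path 2 (1→6→5→12, push 3): res(6,5)=26
after path 3 (1→8→9→0→2→3→5→6→4→11→12, push 1): res(6,5)=27
after path 4 (1→8→6→5→12, push 2): res(6,5)=25
after path 5 (1→7→10→0→11→12, push 7): res(6,5)=25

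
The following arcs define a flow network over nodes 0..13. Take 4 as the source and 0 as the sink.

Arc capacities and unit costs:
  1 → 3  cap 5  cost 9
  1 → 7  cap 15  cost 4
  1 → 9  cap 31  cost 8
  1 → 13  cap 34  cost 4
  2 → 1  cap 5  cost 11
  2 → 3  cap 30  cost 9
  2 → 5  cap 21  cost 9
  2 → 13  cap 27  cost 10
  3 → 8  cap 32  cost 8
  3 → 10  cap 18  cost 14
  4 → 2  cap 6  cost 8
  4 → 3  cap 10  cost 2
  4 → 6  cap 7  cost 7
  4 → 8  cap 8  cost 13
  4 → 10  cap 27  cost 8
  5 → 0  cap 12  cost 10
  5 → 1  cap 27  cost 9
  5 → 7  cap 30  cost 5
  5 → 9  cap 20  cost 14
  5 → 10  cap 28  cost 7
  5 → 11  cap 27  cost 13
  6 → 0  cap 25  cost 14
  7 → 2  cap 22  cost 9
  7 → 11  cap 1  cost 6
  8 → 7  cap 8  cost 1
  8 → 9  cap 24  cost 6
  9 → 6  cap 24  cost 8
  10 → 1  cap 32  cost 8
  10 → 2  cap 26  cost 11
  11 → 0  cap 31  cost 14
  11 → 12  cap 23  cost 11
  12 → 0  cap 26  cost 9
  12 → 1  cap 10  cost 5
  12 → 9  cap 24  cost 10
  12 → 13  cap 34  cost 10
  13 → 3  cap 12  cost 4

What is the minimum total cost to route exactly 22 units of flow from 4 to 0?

Minimum cost for 22 units: 644

shortest-cost path #1: 4→6→0 push 7 @ unit cost 21 (adds 147)
shortest-cost path #2: 4→2→5→0 push 6 @ unit cost 27 (adds 162)
shortest-cost path #3: 4→3→8→7→11→0 push 1 @ unit cost 31 (adds 31)
shortest-cost path #4: 4→10→2→5→0 push 6 @ unit cost 38 (adds 228)
shortest-cost path #5: 4→3→8→9→6→0 push 2 @ unit cost 38 (adds 76)
total cost = 644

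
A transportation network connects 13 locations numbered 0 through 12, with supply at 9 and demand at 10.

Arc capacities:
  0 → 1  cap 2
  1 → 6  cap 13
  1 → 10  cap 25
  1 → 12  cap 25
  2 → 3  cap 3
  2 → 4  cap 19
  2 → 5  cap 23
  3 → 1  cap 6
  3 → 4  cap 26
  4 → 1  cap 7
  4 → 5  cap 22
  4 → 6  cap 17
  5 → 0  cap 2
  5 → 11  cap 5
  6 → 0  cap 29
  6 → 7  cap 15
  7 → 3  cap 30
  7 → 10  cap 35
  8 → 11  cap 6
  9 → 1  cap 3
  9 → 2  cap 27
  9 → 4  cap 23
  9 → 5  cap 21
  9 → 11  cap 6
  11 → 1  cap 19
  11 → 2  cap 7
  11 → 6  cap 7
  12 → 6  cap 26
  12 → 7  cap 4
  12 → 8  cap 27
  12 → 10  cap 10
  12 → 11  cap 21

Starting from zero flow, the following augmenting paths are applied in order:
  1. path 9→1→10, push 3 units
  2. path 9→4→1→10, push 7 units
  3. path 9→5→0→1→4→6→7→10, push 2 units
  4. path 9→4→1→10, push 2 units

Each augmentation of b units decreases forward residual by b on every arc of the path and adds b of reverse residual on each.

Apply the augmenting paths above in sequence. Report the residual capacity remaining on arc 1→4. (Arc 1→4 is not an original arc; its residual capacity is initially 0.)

after path 1 (9→1→10, push 3): res(1,4)=0
after path 2 (9→4→1→10, push 7): res(1,4)=7
after path 3 (9→5→0→1→4→6→7→10, push 2): res(1,4)=5
after path 4 (9→4→1→10, push 2): res(1,4)=7

Residual capacity of (1,4): 7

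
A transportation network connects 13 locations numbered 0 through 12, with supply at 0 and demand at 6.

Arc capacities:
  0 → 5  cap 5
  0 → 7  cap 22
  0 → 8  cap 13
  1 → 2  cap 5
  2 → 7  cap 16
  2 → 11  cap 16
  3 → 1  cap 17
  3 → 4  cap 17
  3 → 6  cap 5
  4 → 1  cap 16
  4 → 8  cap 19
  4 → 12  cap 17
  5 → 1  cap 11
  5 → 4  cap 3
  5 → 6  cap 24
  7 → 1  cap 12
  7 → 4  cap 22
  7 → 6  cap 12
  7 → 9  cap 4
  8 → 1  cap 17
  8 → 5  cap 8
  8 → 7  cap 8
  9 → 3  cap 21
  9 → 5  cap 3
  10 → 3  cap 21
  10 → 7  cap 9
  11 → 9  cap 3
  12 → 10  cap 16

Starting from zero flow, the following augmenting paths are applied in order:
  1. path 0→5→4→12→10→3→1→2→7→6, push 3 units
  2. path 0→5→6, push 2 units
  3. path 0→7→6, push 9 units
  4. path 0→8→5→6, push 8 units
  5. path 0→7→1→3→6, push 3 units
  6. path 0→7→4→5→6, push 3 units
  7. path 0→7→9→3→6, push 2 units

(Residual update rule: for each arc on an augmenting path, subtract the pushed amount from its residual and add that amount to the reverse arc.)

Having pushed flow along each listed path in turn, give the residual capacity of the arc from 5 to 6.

after path 1 (0→5→4→12→10→3→1→2→7→6, push 3): res(5,6)=24
after path 2 (0→5→6, push 2): res(5,6)=22
after path 3 (0→7→6, push 9): res(5,6)=22
after path 4 (0→8→5→6, push 8): res(5,6)=14
after path 5 (0→7→1→3→6, push 3): res(5,6)=14
after path 6 (0→7→4→5→6, push 3): res(5,6)=11
after path 7 (0→7→9→3→6, push 2): res(5,6)=11

Residual capacity of (5,6): 11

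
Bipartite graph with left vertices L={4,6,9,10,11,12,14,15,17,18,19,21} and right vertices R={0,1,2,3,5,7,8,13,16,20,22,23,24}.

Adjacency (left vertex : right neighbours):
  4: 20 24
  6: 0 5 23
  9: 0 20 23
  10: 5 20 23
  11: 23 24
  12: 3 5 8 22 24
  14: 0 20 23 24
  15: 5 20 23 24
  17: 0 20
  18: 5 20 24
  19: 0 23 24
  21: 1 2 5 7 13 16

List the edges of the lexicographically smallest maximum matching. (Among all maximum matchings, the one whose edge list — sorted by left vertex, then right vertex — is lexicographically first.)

Lex-smallest maximum matching: {(4,20), (6,0), (9,23), (10,5), (11,24), (12,3), (21,1)}

|M| = 7 (so the lex-smallest maximum matching has 7 edges)
process left vertices in ascending order; for each, take the smallest-labelled available neighbour that still permits 7 edges overall, or leave it unmatched if none does
lex-smallest matching: {4-20, 6-0, 9-23, 10-5, 11-24, 12-3, 21-1}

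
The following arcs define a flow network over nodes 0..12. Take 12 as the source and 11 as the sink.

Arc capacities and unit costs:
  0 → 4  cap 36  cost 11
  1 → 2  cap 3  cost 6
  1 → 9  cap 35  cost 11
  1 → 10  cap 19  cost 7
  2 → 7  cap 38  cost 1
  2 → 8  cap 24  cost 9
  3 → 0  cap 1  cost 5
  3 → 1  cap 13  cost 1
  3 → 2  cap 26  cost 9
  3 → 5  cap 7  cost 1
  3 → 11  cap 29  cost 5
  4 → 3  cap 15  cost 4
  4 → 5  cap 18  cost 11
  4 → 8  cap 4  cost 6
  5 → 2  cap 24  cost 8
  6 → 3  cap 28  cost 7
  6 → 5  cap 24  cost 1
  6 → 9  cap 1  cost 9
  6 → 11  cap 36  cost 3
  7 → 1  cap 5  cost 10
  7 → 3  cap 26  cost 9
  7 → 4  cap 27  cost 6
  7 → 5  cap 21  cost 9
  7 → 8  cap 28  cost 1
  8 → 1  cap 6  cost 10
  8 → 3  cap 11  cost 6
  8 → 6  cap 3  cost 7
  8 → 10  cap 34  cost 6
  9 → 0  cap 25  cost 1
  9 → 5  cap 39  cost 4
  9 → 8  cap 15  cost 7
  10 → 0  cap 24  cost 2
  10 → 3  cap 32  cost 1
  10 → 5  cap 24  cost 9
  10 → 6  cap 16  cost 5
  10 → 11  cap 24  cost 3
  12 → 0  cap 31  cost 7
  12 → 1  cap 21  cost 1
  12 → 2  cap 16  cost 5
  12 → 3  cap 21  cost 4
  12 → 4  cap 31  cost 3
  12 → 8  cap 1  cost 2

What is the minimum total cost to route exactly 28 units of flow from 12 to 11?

shortest-cost path #1: 12→3→11 push 21 @ unit cost 9 (adds 189)
shortest-cost path #2: 12→1→10→11 push 7 @ unit cost 11 (adds 77)
total cost = 266

Minimum cost for 28 units: 266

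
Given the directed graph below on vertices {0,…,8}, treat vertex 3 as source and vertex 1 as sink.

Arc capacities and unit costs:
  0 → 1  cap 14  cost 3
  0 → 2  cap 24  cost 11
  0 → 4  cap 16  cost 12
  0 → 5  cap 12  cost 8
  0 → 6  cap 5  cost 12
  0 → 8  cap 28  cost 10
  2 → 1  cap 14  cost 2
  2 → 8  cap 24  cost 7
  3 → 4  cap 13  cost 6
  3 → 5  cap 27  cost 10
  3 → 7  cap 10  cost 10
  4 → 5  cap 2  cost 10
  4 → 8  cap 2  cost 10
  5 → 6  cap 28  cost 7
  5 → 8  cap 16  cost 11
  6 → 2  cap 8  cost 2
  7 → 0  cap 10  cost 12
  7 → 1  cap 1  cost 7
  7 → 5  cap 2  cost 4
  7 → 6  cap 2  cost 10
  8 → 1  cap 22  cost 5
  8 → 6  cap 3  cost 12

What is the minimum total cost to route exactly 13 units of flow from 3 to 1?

Minimum cost for 13 units: 277

shortest-cost path #1: 3→7→1 push 1 @ unit cost 17 (adds 17)
shortest-cost path #2: 3→4→8→1 push 2 @ unit cost 21 (adds 42)
shortest-cost path #3: 3→5→6→2→1 push 8 @ unit cost 21 (adds 168)
shortest-cost path #4: 3→7→0→1 push 2 @ unit cost 25 (adds 50)
total cost = 277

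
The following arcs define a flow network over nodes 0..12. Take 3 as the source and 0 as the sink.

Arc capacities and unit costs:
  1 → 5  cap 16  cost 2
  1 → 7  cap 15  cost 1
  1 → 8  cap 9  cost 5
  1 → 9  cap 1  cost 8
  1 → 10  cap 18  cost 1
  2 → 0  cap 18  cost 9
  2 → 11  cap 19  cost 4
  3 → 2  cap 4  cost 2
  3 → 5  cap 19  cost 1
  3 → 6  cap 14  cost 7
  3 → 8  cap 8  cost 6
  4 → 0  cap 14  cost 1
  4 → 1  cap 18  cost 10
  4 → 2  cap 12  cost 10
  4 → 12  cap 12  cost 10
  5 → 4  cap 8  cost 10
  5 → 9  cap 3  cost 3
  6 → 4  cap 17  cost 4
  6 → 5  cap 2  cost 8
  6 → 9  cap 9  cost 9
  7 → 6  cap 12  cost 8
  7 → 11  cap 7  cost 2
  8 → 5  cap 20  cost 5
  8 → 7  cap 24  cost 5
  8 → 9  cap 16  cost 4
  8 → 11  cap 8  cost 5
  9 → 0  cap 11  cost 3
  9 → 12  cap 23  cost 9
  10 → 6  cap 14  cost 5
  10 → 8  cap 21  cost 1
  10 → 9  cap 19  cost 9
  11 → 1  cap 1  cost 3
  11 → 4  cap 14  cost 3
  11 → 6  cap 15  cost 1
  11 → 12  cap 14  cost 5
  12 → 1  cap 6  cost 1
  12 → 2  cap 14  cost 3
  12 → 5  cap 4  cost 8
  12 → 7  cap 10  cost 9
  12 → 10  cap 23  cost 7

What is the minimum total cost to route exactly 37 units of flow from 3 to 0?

shortest-cost path #1: 3→5→9→0 push 3 @ unit cost 7 (adds 21)
shortest-cost path #2: 3→2→11→4→0 push 4 @ unit cost 10 (adds 40)
shortest-cost path #3: 3→5→4→0 push 8 @ unit cost 12 (adds 96)
shortest-cost path #4: 3→6→4→0 push 2 @ unit cost 12 (adds 24)
shortest-cost path #5: 3→8→9→0 push 8 @ unit cost 13 (adds 104)
shortest-cost path #6: 3→6→4→11→2→0 push 4 @ unit cost 13 (adds 52)
shortest-cost path #7: 3→6→4→2→0 push 8 @ unit cost 30 (adds 240)
total cost = 577

Minimum cost for 37 units: 577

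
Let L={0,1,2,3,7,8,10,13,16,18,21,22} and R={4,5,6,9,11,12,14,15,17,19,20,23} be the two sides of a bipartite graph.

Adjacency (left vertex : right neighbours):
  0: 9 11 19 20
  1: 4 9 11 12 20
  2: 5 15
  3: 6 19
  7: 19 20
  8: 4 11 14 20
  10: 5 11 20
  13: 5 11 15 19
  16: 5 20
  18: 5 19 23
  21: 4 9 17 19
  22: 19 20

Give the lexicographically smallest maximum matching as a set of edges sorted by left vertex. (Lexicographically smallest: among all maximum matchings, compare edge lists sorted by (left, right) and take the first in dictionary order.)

Lex-smallest maximum matching: {(0,9), (1,4), (2,5), (3,6), (7,19), (8,14), (10,11), (13,15), (16,20), (18,23), (21,17)}

|M| = 11 (so the lex-smallest maximum matching has 11 edges)
process left vertices in ascending order; for each, take the smallest-labelled available neighbour that still permits 11 edges overall, or leave it unmatched if none does
lex-smallest matching: {0-9, 1-4, 2-5, 3-6, 7-19, 8-14, 10-11, 13-15, 16-20, 18-23, 21-17}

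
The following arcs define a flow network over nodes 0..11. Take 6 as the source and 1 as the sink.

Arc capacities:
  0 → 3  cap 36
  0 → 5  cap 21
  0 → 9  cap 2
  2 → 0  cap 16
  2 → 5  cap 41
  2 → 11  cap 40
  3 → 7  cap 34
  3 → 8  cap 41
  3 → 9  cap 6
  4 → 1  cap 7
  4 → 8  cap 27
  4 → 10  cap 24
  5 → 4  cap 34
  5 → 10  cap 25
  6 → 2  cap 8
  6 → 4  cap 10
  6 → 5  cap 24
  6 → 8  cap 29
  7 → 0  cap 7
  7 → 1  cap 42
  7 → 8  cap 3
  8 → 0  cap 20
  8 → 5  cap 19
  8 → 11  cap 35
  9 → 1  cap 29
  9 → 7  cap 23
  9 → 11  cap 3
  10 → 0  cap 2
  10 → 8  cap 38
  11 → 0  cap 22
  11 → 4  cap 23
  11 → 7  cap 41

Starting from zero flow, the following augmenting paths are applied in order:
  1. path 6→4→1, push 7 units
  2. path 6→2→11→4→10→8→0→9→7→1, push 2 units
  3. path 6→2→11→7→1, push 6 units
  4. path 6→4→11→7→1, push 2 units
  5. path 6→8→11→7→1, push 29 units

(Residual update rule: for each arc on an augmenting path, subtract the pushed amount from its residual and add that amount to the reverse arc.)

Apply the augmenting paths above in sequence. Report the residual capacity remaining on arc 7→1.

Residual capacity of (7,1): 3

after path 1 (6→4→1, push 7): res(7,1)=42
after path 2 (6→2→11→4→10→8→0→9→7→1, push 2): res(7,1)=40
after path 3 (6→2→11→7→1, push 6): res(7,1)=34
after path 4 (6→4→11→7→1, push 2): res(7,1)=32
after path 5 (6→8→11→7→1, push 29): res(7,1)=3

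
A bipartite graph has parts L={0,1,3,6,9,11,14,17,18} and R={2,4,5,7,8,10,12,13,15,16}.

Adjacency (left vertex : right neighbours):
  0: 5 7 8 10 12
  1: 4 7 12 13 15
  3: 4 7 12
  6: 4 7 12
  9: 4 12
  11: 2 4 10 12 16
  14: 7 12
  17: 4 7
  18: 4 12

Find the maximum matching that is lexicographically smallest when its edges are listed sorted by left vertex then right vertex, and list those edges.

|M| = 6 (so the lex-smallest maximum matching has 6 edges)
process left vertices in ascending order; for each, take the smallest-labelled available neighbour that still permits 6 edges overall, or leave it unmatched if none does
lex-smallest matching: {0-5, 1-13, 3-4, 6-7, 9-12, 11-2}

Lex-smallest maximum matching: {(0,5), (1,13), (3,4), (6,7), (9,12), (11,2)}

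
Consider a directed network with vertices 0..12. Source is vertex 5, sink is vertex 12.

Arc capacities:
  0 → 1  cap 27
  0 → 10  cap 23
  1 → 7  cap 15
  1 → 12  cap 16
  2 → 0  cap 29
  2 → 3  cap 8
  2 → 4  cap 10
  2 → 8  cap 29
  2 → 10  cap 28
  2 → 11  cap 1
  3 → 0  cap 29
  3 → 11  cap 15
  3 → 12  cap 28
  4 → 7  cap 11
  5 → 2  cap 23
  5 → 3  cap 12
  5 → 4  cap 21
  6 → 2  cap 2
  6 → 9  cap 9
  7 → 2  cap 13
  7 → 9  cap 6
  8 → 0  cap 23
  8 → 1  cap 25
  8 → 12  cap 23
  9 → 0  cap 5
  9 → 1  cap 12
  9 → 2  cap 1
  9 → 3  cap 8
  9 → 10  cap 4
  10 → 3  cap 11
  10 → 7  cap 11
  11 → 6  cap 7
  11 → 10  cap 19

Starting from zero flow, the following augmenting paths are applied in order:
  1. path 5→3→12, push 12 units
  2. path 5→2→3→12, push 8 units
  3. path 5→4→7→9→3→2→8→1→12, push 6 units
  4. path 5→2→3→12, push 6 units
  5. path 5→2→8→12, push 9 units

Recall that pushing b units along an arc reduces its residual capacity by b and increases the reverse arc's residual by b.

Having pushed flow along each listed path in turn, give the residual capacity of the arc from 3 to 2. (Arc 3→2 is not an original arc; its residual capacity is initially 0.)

after path 1 (5→3→12, push 12): res(3,2)=0
after path 2 (5→2→3→12, push 8): res(3,2)=8
after path 3 (5→4→7→9→3→2→8→1→12, push 6): res(3,2)=2
after path 4 (5→2→3→12, push 6): res(3,2)=8
after path 5 (5→2→8→12, push 9): res(3,2)=8

Residual capacity of (3,2): 8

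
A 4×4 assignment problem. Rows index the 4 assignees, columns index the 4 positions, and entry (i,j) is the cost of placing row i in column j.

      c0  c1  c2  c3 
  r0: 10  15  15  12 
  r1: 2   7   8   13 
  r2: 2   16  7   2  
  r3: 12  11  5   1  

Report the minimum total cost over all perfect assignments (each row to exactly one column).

Minimum assignment cost: 24

one of 2 optimal assignments: row0→col0 (cost 10), row1→col1 (cost 7), row2→col3 (cost 2), row3→col2 (cost 5)
total = 10 + 7 + 2 + 5 = 24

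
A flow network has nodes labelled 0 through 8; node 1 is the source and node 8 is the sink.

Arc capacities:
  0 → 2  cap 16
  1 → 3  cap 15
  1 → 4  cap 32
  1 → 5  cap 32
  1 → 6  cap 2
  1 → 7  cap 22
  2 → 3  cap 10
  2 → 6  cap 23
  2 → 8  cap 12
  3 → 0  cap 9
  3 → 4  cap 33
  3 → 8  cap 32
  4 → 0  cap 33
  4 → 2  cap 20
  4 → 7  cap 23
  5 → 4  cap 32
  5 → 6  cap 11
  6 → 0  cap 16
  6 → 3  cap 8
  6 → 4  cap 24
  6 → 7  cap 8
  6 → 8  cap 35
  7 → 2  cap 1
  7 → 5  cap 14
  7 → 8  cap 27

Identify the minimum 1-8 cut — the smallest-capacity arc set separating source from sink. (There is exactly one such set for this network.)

Min-cut arcs: {(0,2), (1,3), (1,6), (4,2), (5,6), (7,2), (7,8)} (total capacity 92)

augment #1: 1→3→8 push 15
augment #2: 1→6→8 push 2
augment #3: 1→7→8 push 22
augment #4: 1→4→2→8 push 12
augment #5: 1→4→7→8 push 5
augment #6: 1→5→6→8 push 11
augment #7: 1→4→2→3→8 push 8
augment #8: 1→4→0→2→3→8 push 2
augment #9: 1→4→0→2→6→8 push 5
augment #10: 1→5→4→0→2→6→8 push 9
augment #11: 1→5→4→7→2→6→8 push 1
max flow = 92; residual-reachable set from 1 gives S-side
cut edges (S→T): {(0,2), (1,3), (1,6), (4,2), (5,6), (7,2), (7,8)} total cap 92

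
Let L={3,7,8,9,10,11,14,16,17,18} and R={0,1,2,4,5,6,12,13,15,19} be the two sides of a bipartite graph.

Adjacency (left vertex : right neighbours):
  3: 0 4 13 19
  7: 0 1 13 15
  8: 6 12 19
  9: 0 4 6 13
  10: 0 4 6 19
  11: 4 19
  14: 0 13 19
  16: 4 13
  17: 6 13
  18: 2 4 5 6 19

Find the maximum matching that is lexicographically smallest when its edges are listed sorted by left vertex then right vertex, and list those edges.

Lex-smallest maximum matching: {(3,0), (7,1), (8,12), (9,4), (10,6), (11,19), (14,13), (18,2)}

|M| = 8 (so the lex-smallest maximum matching has 8 edges)
process left vertices in ascending order; for each, take the smallest-labelled available neighbour that still permits 8 edges overall, or leave it unmatched if none does
lex-smallest matching: {3-0, 7-1, 8-12, 9-4, 10-6, 11-19, 14-13, 18-2}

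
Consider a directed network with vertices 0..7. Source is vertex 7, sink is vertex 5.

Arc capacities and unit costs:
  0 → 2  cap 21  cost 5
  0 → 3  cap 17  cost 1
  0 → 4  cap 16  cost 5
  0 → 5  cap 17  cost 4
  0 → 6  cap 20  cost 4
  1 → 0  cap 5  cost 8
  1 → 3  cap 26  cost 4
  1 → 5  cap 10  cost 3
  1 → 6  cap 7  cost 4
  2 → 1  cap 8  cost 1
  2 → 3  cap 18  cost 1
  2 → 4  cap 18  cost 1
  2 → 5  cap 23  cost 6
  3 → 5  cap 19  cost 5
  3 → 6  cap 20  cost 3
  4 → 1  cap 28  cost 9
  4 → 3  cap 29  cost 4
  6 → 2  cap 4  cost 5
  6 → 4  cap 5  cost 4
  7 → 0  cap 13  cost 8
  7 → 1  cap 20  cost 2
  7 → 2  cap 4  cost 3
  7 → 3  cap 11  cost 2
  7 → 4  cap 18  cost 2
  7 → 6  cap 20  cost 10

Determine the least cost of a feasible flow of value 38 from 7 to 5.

shortest-cost path #1: 7→1→5 push 10 @ unit cost 5 (adds 50)
shortest-cost path #2: 7→3→5 push 11 @ unit cost 7 (adds 77)
shortest-cost path #3: 7→2→5 push 4 @ unit cost 9 (adds 36)
shortest-cost path #4: 7→1→3→5 push 8 @ unit cost 11 (adds 88)
shortest-cost path #5: 7→0→5 push 5 @ unit cost 12 (adds 60)
total cost = 311

Minimum cost for 38 units: 311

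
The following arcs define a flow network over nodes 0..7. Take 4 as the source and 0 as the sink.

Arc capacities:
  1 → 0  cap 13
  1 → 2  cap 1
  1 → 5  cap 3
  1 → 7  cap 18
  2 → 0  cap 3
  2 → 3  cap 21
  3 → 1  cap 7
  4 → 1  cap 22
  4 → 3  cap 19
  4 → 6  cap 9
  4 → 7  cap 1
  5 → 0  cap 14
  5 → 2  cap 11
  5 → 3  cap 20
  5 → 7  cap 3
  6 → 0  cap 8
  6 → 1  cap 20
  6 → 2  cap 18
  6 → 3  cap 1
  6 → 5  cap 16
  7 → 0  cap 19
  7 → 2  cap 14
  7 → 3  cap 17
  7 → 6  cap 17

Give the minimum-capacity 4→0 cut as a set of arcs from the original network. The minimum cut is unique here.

augment #1: 4→1→0 push 13
augment #2: 4→6→0 push 8
augment #3: 4→7→0 push 1
augment #4: 4→1→2→0 push 1
augment #5: 4→1→5→0 push 3
augment #6: 4→1→7→0 push 5
augment #7: 4→6→2→0 push 1
augment #8: 4→3→1→7→0 push 7
max flow = 39; residual-reachable set from 4 gives S-side
cut edges (S→T): {(3,1), (4,1), (4,6), (4,7)} total cap 39

Min-cut arcs: {(3,1), (4,1), (4,6), (4,7)} (total capacity 39)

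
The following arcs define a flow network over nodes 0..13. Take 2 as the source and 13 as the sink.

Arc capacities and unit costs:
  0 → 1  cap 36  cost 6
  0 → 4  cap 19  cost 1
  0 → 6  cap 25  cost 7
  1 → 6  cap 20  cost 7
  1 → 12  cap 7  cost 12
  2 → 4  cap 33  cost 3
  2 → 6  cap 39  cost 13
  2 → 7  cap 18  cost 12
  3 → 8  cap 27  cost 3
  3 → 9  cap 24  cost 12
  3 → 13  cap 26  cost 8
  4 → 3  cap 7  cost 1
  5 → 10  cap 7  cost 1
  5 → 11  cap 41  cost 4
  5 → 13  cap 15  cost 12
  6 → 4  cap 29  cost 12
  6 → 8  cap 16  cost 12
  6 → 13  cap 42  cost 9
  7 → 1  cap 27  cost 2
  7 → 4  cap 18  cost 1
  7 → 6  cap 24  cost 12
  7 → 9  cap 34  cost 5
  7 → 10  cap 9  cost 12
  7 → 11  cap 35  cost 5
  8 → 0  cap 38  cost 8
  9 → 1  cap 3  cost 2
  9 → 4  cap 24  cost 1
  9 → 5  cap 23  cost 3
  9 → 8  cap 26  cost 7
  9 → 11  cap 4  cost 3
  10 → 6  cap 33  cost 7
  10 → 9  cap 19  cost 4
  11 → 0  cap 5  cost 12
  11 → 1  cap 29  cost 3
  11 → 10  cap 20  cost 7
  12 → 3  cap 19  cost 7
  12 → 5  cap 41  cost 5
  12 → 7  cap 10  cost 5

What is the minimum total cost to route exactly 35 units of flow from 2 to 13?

Minimum cost for 35 units: 700

shortest-cost path #1: 2→4→3→13 push 7 @ unit cost 12 (adds 84)
shortest-cost path #2: 2→6→13 push 28 @ unit cost 22 (adds 616)
total cost = 700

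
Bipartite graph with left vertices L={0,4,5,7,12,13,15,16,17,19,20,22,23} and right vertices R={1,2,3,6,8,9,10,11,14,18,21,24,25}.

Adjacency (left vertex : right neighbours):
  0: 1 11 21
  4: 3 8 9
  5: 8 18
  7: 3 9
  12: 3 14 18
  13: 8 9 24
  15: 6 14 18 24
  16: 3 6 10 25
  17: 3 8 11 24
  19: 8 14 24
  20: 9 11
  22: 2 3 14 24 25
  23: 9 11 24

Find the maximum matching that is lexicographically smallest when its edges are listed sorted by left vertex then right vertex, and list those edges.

Lex-smallest maximum matching: {(0,1), (4,3), (5,8), (7,9), (12,18), (13,24), (15,6), (16,10), (17,11), (19,14), (22,2)}

|M| = 11 (so the lex-smallest maximum matching has 11 edges)
process left vertices in ascending order; for each, take the smallest-labelled available neighbour that still permits 11 edges overall, or leave it unmatched if none does
lex-smallest matching: {0-1, 4-3, 5-8, 7-9, 12-18, 13-24, 15-6, 16-10, 17-11, 19-14, 22-2}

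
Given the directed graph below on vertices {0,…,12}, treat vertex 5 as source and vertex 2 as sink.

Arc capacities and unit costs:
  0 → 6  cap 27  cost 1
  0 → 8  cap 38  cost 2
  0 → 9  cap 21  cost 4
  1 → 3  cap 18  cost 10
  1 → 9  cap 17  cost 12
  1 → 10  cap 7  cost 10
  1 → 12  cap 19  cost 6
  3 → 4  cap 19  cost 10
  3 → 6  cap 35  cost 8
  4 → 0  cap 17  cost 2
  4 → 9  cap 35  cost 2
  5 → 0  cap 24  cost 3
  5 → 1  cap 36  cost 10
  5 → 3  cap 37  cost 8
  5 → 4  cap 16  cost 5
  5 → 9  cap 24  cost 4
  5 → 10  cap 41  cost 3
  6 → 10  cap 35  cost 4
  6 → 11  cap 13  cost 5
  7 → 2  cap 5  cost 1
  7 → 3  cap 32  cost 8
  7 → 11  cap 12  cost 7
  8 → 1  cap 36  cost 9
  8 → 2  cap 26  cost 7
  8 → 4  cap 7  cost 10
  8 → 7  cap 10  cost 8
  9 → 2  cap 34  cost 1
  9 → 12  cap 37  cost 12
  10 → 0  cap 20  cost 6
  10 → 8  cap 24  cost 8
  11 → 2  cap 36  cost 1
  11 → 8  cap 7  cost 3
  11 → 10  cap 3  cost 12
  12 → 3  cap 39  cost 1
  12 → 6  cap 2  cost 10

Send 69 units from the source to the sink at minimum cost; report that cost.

shortest-cost path #1: 5→9→2 push 24 @ unit cost 5 (adds 120)
shortest-cost path #2: 5→0→9→2 push 10 @ unit cost 8 (adds 80)
shortest-cost path #3: 5→0→6→11→2 push 13 @ unit cost 10 (adds 130)
shortest-cost path #4: 5→0→8→2 push 1 @ unit cost 12 (adds 12)
shortest-cost path #5: 5→4→9→0→8→2 push 10 @ unit cost 12 (adds 120)
shortest-cost path #6: 5→4→0→8→2 push 6 @ unit cost 16 (adds 96)
shortest-cost path #7: 5→10→8→2 push 5 @ unit cost 18 (adds 90)
total cost = 648

Minimum cost for 69 units: 648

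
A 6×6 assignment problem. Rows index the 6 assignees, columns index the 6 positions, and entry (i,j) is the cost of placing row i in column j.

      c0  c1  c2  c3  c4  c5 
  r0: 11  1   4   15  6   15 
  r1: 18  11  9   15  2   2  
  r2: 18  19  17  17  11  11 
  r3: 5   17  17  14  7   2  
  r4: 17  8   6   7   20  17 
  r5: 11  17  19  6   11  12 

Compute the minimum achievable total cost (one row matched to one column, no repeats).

one of 2 optimal assignments: row0→col1 (cost 1), row1→col4 (cost 2), row2→col5 (cost 11), row3→col0 (cost 5), row4→col2 (cost 6), row5→col3 (cost 6)
total = 1 + 2 + 11 + 5 + 6 + 6 = 31

Minimum assignment cost: 31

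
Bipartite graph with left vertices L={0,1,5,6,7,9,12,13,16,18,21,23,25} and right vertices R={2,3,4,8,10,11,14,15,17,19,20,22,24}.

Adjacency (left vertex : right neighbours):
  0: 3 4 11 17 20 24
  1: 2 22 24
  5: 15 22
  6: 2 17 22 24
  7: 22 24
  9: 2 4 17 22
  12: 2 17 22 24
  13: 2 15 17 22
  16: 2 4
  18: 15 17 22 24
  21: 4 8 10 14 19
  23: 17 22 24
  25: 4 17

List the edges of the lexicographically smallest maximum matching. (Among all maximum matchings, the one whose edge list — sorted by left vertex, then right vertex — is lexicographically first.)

Lex-smallest maximum matching: {(0,3), (1,2), (5,15), (6,17), (7,22), (9,4), (12,24), (21,8)}

|M| = 8 (so the lex-smallest maximum matching has 8 edges)
process left vertices in ascending order; for each, take the smallest-labelled available neighbour that still permits 8 edges overall, or leave it unmatched if none does
lex-smallest matching: {0-3, 1-2, 5-15, 6-17, 7-22, 9-4, 12-24, 21-8}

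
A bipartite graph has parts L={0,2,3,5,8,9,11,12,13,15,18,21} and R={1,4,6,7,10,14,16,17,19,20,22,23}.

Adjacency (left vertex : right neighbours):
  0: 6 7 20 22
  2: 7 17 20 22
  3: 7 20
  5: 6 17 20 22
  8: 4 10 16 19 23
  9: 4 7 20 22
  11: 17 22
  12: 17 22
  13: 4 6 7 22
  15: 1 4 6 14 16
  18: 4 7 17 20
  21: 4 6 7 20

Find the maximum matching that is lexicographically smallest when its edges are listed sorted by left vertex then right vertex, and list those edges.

Lex-smallest maximum matching: {(0,6), (2,7), (3,20), (5,17), (8,10), (9,4), (11,22), (15,1)}

|M| = 8 (so the lex-smallest maximum matching has 8 edges)
process left vertices in ascending order; for each, take the smallest-labelled available neighbour that still permits 8 edges overall, or leave it unmatched if none does
lex-smallest matching: {0-6, 2-7, 3-20, 5-17, 8-10, 9-4, 11-22, 15-1}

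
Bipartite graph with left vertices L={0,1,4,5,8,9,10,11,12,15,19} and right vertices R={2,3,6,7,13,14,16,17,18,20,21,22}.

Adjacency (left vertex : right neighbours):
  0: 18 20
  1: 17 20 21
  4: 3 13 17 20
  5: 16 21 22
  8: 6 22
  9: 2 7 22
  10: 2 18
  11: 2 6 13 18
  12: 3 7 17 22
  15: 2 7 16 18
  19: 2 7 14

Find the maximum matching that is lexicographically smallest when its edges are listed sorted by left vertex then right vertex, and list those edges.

Lex-smallest maximum matching: {(0,18), (1,17), (4,3), (5,21), (8,6), (9,7), (10,2), (11,13), (12,22), (15,16), (19,14)}

|M| = 11 (so the lex-smallest maximum matching has 11 edges)
process left vertices in ascending order; for each, take the smallest-labelled available neighbour that still permits 11 edges overall, or leave it unmatched if none does
lex-smallest matching: {0-18, 1-17, 4-3, 5-21, 8-6, 9-7, 10-2, 11-13, 12-22, 15-16, 19-14}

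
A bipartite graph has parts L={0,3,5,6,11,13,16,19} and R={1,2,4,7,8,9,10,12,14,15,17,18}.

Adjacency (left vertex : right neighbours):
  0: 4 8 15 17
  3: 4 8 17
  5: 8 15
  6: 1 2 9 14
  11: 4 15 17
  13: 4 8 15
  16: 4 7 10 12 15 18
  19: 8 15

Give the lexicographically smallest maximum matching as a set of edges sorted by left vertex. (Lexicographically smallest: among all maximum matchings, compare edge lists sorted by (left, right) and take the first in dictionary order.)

Lex-smallest maximum matching: {(0,4), (3,8), (5,15), (6,1), (11,17), (16,7)}

|M| = 6 (so the lex-smallest maximum matching has 6 edges)
process left vertices in ascending order; for each, take the smallest-labelled available neighbour that still permits 6 edges overall, or leave it unmatched if none does
lex-smallest matching: {0-4, 3-8, 5-15, 6-1, 11-17, 16-7}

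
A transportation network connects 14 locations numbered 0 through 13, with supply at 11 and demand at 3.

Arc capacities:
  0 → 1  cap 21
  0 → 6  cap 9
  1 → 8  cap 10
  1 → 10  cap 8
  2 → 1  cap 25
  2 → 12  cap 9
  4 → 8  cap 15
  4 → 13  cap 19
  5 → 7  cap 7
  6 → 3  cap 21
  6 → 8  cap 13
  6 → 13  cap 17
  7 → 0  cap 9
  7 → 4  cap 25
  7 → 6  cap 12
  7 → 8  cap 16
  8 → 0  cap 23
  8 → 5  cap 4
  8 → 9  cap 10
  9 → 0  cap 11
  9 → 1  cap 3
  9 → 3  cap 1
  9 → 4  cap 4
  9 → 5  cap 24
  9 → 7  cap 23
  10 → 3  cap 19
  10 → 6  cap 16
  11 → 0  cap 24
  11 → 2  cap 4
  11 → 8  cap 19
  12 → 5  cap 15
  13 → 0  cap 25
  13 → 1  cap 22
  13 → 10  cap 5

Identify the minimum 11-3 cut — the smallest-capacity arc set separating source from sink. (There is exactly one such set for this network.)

Min-cut arcs: {(0,6), (1,10), (5,7), (8,9)} (total capacity 34)

augment #1: 11→0→6→3 push 9
augment #2: 11→8→9→3 push 1
augment #3: 11→0→1→10→3 push 8
augment #4: 11→8→5→7→6→3 push 4
augment #5: 11→8→9→7→6→3 push 8
augment #6: 11→8→9→4→13→10→3 push 1
augment #7: 11→2→12→5→7→4→13→10→3 push 3
max flow = 34; residual-reachable set from 11 gives S-side
cut edges (S→T): {(0,6), (1,10), (5,7), (8,9)} total cap 34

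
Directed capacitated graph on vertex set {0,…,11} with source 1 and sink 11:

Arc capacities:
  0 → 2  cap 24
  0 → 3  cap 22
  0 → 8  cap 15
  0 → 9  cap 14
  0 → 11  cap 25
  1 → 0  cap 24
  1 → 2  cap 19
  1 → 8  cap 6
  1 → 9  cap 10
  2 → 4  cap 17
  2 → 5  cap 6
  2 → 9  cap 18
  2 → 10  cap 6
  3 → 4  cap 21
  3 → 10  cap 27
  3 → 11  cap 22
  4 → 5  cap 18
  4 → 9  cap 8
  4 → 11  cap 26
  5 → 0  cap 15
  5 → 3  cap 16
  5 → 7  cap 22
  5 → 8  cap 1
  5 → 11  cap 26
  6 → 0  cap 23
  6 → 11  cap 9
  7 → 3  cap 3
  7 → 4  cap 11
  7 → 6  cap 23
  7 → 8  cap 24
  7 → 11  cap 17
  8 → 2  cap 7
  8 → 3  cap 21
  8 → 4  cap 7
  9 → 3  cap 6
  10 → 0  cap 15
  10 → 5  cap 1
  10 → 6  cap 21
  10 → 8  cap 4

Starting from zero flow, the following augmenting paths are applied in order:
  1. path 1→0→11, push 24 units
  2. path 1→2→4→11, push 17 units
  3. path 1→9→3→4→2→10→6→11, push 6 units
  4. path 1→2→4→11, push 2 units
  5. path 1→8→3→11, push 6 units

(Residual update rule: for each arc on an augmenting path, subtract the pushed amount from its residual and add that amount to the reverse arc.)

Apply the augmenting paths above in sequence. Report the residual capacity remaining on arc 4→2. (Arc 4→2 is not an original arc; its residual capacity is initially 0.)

after path 1 (1→0→11, push 24): res(4,2)=0
after path 2 (1→2→4→11, push 17): res(4,2)=17
after path 3 (1→9→3→4→2→10→6→11, push 6): res(4,2)=11
after path 4 (1→2→4→11, push 2): res(4,2)=13
after path 5 (1→8→3→11, push 6): res(4,2)=13

Residual capacity of (4,2): 13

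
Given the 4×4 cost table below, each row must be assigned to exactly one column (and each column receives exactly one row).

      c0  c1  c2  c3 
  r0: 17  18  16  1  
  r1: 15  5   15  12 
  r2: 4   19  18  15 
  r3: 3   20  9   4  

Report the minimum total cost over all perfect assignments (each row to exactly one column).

optimal assignment: row0→col3 (cost 1), row1→col1 (cost 5), row2→col0 (cost 4), row3→col2 (cost 9)
total = 1 + 5 + 4 + 9 = 19

Minimum assignment cost: 19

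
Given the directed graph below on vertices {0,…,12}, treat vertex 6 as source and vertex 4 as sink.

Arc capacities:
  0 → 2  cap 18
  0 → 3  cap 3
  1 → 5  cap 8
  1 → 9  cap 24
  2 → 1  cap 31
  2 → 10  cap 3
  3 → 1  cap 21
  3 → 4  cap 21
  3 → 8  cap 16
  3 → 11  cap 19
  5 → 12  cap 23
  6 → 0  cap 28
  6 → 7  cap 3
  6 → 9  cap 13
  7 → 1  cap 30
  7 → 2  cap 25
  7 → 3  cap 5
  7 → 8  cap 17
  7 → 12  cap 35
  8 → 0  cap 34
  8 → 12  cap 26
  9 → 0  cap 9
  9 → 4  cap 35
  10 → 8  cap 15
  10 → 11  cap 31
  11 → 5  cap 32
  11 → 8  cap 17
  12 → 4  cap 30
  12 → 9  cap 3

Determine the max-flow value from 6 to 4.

Maximum flow value: 37

augment #1: 6→9→4 bottleneck 13, total now 13
augment #2: 6→0→3→4 bottleneck 3, total now 16
augment #3: 6→7→3→4 bottleneck 3, total now 19
augment #4: 6→0→2→1→9→4 bottleneck 18, total now 37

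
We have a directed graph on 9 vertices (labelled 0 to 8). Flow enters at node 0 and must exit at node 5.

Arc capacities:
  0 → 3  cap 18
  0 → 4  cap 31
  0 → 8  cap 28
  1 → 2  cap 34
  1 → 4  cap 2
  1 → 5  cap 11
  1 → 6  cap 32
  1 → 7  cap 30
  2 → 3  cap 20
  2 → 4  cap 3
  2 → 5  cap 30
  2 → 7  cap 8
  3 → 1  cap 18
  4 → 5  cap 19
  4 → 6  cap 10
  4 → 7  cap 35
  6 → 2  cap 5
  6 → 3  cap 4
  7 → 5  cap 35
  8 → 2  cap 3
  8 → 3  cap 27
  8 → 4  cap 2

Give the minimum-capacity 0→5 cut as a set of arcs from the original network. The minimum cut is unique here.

augment #1: 0→4→5 push 19
augment #2: 0→3→1→5 push 11
augment #3: 0→4→7→5 push 12
augment #4: 0→8→2→5 push 3
augment #5: 0→3→1→2→5 push 7
augment #6: 0→8→4→7→5 push 2
max flow = 54; residual-reachable set from 0 gives S-side
cut edges (S→T): {(0,4), (3,1), (8,2), (8,4)} total cap 54

Min-cut arcs: {(0,4), (3,1), (8,2), (8,4)} (total capacity 54)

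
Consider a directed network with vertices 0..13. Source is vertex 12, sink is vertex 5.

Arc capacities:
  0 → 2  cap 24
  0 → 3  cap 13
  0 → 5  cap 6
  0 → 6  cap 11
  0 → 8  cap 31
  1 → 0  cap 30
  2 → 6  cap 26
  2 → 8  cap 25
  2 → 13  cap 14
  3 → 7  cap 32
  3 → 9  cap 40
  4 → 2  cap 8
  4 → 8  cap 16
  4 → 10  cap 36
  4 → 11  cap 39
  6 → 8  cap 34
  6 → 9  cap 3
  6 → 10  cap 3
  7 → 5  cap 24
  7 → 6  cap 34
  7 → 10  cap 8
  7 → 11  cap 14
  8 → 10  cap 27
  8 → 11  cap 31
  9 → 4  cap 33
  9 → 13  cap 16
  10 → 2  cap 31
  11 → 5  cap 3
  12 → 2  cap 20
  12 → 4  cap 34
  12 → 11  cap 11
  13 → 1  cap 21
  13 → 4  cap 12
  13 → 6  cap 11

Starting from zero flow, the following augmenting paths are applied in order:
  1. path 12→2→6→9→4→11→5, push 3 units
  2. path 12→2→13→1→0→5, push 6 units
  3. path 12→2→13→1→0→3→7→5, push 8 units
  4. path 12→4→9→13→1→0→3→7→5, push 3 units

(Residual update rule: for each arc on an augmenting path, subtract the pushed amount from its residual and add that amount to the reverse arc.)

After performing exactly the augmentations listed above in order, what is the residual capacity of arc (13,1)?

Residual capacity of (13,1): 4

after path 1 (12→2→6→9→4→11→5, push 3): res(13,1)=21
after path 2 (12→2→13→1→0→5, push 6): res(13,1)=15
after path 3 (12→2→13→1→0→3→7→5, push 8): res(13,1)=7
after path 4 (12→4→9→13→1→0→3→7→5, push 3): res(13,1)=4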